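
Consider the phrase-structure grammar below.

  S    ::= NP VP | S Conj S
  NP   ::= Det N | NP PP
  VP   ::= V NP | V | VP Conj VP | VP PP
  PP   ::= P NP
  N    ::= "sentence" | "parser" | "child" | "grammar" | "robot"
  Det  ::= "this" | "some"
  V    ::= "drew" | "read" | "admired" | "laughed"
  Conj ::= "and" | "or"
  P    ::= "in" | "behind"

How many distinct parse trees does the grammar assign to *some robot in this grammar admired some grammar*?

1

[S [NP [NP [Det some] [N robot]] [PP [P in] [NP [Det this] [N grammar]]]] [VP [V admired] [NP [Det some] [N grammar]]]]
No rule offers an alternative attachment or grouping for any span, so this is the only derivation.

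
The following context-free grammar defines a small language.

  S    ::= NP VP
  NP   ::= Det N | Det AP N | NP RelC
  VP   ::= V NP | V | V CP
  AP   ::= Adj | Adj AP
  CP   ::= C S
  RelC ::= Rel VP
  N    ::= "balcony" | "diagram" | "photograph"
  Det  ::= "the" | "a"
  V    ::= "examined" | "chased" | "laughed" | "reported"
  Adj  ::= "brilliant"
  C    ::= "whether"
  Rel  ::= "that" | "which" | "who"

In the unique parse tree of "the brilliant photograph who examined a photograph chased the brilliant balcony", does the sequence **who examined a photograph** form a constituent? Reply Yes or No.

[S [NP [NP [Det the] [AP [Adj brilliant]] [N photograph]] [RelC [Rel who] [VP [V examined] [NP [Det a] [N photograph]]]]] [VP [V chased] [NP [Det the] [AP [Adj brilliant]] [N balcony]]]]
The words 'who examined a photograph' are exhaustively dominated by a single RelC node (built by RelC → Rel VP), so they form a constituent.

Yes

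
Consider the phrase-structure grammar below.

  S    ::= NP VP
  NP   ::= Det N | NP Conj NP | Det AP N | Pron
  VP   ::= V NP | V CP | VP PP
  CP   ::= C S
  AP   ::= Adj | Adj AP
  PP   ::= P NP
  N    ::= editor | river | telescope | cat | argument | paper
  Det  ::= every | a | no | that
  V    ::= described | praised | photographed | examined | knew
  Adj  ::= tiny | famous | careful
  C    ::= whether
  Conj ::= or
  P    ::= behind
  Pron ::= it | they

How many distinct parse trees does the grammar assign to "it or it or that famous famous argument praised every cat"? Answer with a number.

The two bracketings:
[S [NP [NP [Pron it]] [Conj or] [NP [NP [Pron it]] [Conj or] [NP [Det that] [AP [Adj famous] [AP [Adj famous]]] [N argument]]]] [VP [V praised] [NP [Det every] [N cat]]]]
[S [NP [NP [NP [Pron it]] [Conj or] [NP [Pron it]]] [Conj or] [NP [Det that] [AP [Adj famous] [AP [Adj famous]]] [N argument]]] [VP [V praised] [NP [Det every] [N cat]]]]
The trees differ in how a recursive rule is bracketed over the same span.

2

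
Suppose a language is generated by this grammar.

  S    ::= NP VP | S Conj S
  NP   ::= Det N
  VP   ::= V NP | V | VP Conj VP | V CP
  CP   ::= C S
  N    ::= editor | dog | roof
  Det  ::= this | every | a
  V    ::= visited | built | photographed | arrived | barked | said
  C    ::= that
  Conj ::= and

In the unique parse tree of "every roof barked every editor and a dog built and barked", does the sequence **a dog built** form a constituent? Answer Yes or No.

[S [S [NP [Det every] [N roof]] [VP [V barked] [NP [Det every] [N editor]]]] [Conj and] [S [NP [Det a] [N dog]] [VP [VP [V built]] [Conj and] [VP [V barked]]]]]
The smallest constituent containing 'a dog built' is the S spanning 'a dog built and barked'; no single node in the tree dominates exactly the given words.

No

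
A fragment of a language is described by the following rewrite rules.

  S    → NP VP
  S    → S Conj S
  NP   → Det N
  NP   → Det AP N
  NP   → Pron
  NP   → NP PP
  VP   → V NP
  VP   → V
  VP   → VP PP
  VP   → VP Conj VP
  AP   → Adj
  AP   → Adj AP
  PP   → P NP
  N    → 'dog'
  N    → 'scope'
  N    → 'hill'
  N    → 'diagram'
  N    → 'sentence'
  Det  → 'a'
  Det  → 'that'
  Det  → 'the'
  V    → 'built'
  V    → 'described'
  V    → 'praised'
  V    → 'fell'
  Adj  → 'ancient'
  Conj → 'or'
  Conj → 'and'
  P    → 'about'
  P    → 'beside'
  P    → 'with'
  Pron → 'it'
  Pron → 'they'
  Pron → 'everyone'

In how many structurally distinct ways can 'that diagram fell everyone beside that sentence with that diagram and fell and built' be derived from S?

Two of the 10 distinct bracketings:
[S [NP [Det that] [N diagram]] [VP [VP [V fell] [NP [NP [Pron everyone]] [PP [P beside] [NP [NP [Det that] [N sentence]] [PP [P with] [NP [Det that] [N diagram]]]]]]] [Conj and] [VP [VP [V fell]] [Conj and] [VP [V built]]]]]
[S [NP [Det that] [N diagram]] [VP [VP [V fell] [NP [NP [NP [Pron everyone]] [PP [P beside] [NP [Det that] [N sentence]]]] [PP [P with] [NP [Det that] [N diagram]]]]] [Conj and] [VP [VP [V fell]] [Conj and] [VP [V built]]]]]
The trees differ in how a recursive rule is bracketed over the same span.

10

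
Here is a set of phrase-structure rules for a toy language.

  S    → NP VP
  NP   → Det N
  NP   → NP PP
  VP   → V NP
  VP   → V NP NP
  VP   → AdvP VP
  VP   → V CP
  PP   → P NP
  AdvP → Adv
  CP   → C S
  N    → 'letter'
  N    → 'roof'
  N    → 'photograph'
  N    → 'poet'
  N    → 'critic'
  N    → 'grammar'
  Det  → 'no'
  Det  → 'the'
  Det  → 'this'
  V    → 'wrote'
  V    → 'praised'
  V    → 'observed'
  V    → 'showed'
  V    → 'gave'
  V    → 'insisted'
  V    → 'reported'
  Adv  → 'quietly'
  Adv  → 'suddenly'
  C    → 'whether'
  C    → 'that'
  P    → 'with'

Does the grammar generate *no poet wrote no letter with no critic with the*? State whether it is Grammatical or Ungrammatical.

For S → NP VP, the only prefix that parses as NP is 'no poet', but the remainder 'wrote no letter with no critic with the' is not a VP under these rules.

Ungrammatical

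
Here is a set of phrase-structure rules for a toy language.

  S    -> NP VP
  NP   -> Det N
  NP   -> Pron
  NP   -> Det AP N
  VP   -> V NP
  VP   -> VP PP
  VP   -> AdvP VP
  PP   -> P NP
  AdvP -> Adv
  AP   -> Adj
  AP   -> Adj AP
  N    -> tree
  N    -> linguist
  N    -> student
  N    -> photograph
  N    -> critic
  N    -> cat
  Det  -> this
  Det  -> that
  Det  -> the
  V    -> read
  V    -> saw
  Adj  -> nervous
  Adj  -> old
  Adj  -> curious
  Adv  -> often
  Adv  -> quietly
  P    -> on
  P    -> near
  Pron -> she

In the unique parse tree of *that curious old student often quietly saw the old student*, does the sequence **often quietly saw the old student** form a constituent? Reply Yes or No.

[S [NP [Det that] [AP [Adj curious] [AP [Adj old]]] [N student]] [VP [AdvP [Adv often]] [VP [AdvP [Adv quietly]] [VP [V saw] [NP [Det the] [AP [Adj old]] [N student]]]]]]
The words 'often quietly saw the old student' are exhaustively dominated by a single VP node (built by VP → AdvP VP), so they form a constituent.

Yes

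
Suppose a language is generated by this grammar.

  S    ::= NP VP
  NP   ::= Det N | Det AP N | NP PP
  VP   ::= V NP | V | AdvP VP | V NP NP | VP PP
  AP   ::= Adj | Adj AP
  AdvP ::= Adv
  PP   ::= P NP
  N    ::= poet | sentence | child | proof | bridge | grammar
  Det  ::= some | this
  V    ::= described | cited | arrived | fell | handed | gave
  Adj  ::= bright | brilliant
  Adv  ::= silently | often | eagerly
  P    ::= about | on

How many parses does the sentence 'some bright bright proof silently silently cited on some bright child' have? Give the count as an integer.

Two of the 3 distinct bracketings:
[S [NP [Det some] [AP [Adj bright] [AP [Adj bright]]] [N proof]] [VP [AdvP [Adv silently]] [VP [AdvP [Adv silently]] [VP [VP [V cited]] [PP [P on] [NP [Det some] [AP [Adj bright]] [N child]]]]]]]
[S [NP [Det some] [AP [Adj bright] [AP [Adj bright]]] [N proof]] [VP [AdvP [Adv silently]] [VP [VP [AdvP [Adv silently]] [VP [V cited]]] [PP [P on] [NP [Det some] [AP [Adj bright]] [N child]]]]]]
The trees differ in how a recursive rule is bracketed over the same span.

3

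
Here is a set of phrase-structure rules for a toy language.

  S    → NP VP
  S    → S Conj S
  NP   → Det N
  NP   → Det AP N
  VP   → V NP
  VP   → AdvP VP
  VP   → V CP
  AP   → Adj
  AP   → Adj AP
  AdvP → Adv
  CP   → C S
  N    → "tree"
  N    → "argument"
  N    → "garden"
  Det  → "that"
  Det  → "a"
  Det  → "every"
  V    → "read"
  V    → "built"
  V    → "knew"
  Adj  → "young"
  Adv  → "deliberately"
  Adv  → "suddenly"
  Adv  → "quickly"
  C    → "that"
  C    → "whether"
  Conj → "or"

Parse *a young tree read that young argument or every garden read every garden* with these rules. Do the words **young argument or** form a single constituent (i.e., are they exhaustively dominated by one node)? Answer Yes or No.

[S [S [NP [Det a] [AP [Adj young]] [N tree]] [VP [V read] [NP [Det that] [AP [Adj young]] [N argument]]]] [Conj or] [S [NP [Det every] [N garden]] [VP [V read] [NP [Det every] [N garden]]]]]
The smallest constituent containing 'young argument or' is the S spanning 'a young tree read that young argument or every garden read every garden'; no single node in the tree dominates exactly the given words.

No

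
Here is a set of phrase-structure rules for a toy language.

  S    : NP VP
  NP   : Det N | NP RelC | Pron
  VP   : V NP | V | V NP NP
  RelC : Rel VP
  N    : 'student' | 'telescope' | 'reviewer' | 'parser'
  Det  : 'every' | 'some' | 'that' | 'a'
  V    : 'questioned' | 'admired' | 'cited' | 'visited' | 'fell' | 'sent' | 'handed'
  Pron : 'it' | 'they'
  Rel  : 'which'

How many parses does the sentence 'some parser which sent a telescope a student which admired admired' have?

The two bracketings:
[S [NP [NP [Det some] [N parser]] [RelC [Rel which] [VP [V sent] [NP [Det a] [N telescope]] [NP [NP [Det a] [N student]] [RelC [Rel which] [VP [V admired]]]]]]] [VP [V admired]]]
[S [NP [NP [NP [Det some] [N parser]] [RelC [Rel which] [VP [V sent] [NP [Det a] [N telescope]] [NP [Det a] [N student]]]]] [RelC [Rel which] [VP [V admired]]]] [VP [V admired]]]
The trees differ in how a recursive rule is bracketed over the same span.

2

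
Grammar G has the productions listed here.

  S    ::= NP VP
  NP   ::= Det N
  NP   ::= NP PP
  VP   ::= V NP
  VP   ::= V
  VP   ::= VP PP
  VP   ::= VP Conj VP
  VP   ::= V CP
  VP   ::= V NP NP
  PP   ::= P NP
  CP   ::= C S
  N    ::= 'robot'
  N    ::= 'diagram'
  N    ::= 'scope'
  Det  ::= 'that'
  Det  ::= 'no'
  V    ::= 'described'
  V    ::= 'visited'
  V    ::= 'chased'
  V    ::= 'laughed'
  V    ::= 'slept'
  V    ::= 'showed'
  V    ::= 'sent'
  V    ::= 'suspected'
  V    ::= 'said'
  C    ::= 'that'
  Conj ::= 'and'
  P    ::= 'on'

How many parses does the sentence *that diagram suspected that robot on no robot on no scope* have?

Two of the 5 distinct bracketings:
[S [NP [Det that] [N diagram]] [VP [V suspected] [NP [NP [Det that] [N robot]] [PP [P on] [NP [NP [Det no] [N robot]] [PP [P on] [NP [Det no] [N scope]]]]]]]]
[S [NP [Det that] [N diagram]] [VP [V suspected] [NP [NP [NP [Det that] [N robot]] [PP [P on] [NP [Det no] [N robot]]]] [PP [P on] [NP [Det no] [N scope]]]]]]
The trees differ in how a recursive rule is bracketed over the same span.

5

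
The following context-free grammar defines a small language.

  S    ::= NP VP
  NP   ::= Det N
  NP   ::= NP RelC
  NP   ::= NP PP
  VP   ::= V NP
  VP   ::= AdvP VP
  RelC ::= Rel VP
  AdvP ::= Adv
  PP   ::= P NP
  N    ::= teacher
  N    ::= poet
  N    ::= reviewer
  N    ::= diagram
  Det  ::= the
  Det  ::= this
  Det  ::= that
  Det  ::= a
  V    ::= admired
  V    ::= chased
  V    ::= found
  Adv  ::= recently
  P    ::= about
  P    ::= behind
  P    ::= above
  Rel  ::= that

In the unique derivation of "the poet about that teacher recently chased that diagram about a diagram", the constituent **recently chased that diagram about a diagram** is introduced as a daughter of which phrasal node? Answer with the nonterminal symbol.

S
  NP
    NP
      Det: the
      N: poet
    PP
      P: about
      NP
        Det: that
        N: teacher
  VP
    AdvP
      Adv: recently
    VP
      V: chased
      NP
        NP
          Det: that
          N: diagram
        PP
          P: about
          NP
            Det: a
            N: diagram
The span 'recently chased that diagram about a diagram' is the VP node built by VP → AdvP VP.
Its mother is the S built by S → NP VP.

S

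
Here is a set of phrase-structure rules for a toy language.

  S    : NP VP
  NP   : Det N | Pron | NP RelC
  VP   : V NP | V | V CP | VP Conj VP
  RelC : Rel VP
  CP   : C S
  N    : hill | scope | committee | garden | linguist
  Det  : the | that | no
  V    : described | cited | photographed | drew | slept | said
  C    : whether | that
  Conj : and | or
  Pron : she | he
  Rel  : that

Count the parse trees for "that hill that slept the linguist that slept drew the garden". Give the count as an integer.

The two bracketings:
[S [NP [NP [Det that] [N hill]] [RelC [Rel that] [VP [V slept] [NP [NP [Det the] [N linguist]] [RelC [Rel that] [VP [V slept]]]]]]] [VP [V drew] [NP [Det the] [N garden]]]]
[S [NP [NP [NP [Det that] [N hill]] [RelC [Rel that] [VP [V slept] [NP [Det the] [N linguist]]]]] [RelC [Rel that] [VP [V slept]]]] [VP [V drew] [NP [Det the] [N garden]]]]
The trees differ in how a recursive rule is bracketed over the same span.

2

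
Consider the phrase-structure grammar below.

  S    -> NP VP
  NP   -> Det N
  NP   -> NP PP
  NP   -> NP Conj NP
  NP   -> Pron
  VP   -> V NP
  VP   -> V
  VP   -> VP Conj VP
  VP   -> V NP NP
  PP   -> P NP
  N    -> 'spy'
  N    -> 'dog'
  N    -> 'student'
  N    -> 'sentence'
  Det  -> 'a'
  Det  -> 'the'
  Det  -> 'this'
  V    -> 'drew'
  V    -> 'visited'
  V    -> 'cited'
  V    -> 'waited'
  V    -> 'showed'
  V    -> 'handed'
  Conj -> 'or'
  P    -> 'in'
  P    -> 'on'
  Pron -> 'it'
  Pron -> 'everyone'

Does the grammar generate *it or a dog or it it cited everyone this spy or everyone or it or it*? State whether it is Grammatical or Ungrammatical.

For S → NP VP, every NP-prefix leaves a non-VP remainder: after 'it' the remainder is not a VP; after 'it or a dog' the remainder is not a VP; after 'it or a dog or it' the remainder is not a VP.

Ungrammatical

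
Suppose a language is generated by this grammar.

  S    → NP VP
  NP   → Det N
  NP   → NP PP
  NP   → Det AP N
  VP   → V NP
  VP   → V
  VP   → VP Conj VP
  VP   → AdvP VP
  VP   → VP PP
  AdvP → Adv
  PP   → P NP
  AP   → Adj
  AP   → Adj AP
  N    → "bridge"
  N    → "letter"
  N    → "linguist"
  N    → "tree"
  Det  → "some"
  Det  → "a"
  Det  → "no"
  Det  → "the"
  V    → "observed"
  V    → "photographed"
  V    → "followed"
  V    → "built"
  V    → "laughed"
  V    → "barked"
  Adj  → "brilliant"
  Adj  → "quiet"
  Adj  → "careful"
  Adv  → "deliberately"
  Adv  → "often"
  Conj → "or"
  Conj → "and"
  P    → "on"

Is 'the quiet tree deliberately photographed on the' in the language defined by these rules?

Ungrammatical

For S → NP VP, the only prefix that parses as NP is 'the quiet tree', but the remainder 'deliberately photographed on the' is not a VP under these rules.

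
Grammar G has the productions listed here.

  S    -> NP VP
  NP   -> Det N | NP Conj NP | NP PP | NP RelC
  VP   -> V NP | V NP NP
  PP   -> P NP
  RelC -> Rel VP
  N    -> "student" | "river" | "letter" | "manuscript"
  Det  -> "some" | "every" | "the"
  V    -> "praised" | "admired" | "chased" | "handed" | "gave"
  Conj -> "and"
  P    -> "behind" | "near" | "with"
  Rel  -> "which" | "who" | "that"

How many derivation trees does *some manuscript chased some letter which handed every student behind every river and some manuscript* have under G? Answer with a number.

5

Two of the 5 distinct bracketings:
[S [NP [Det some] [N manuscript]] [VP [V chased] [NP [NP [NP [NP [Det some] [N letter]] [RelC [Rel which] [VP [V handed] [NP [Det every] [N student]]]]] [PP [P behind] [NP [Det every] [N river]]]] [Conj and] [NP [Det some] [N manuscript]]]]]
[S [NP [Det some] [N manuscript]] [VP [V chased] [NP [NP [NP [Det some] [N letter]] [RelC [Rel which] [VP [V handed] [NP [NP [Det every] [N student]] [PP [P behind] [NP [Det every] [N river]]]]]]] [Conj and] [NP [Det some] [N manuscript]]]]]
The trees differ in how a recursive rule is bracketed over the same span.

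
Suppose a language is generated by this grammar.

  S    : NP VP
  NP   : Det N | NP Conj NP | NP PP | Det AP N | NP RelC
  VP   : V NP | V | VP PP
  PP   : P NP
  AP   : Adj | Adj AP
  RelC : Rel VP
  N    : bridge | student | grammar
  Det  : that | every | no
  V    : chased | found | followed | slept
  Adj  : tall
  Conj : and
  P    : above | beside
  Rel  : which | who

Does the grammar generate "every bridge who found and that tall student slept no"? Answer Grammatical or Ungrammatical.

For S → NP VP, every NP-prefix leaves a non-VP remainder: after 'every bridge' the remainder is not a VP; after 'every bridge who found' the remainder is not a VP; after 'every bridge who found and that tall student' the remainder is not a VP.

Ungrammatical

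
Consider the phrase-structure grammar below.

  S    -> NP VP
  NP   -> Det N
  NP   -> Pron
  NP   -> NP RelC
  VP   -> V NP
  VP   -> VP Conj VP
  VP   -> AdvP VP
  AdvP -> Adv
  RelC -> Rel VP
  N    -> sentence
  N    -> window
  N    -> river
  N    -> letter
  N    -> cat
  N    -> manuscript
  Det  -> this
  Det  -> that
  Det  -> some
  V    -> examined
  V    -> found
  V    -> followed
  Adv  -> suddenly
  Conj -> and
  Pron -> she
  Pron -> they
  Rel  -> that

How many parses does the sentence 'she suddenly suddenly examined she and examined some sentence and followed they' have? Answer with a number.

Two of the 9 distinct bracketings:
[S [NP [Pron she]] [VP [VP [AdvP [Adv suddenly]] [VP [AdvP [Adv suddenly]] [VP [V examined] [NP [Pron she]]]]] [Conj and] [VP [VP [V examined] [NP [Det some] [N sentence]]] [Conj and] [VP [V followed] [NP [Pron they]]]]]]
[S [NP [Pron she]] [VP [VP [VP [AdvP [Adv suddenly]] [VP [AdvP [Adv suddenly]] [VP [V examined] [NP [Pron she]]]]] [Conj and] [VP [V examined] [NP [Det some] [N sentence]]]] [Conj and] [VP [V followed] [NP [Pron they]]]]]
The trees differ in how a recursive rule is bracketed over the same span.

9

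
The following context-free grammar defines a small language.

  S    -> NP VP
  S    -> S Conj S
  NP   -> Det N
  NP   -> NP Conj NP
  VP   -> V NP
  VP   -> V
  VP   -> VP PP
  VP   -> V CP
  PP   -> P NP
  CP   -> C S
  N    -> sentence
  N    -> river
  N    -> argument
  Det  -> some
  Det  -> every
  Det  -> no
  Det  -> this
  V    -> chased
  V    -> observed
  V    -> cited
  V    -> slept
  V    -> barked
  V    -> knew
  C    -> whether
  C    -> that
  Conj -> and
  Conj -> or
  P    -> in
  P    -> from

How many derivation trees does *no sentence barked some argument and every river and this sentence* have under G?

2

The two bracketings:
[S [NP [Det no] [N sentence]] [VP [V barked] [NP [NP [Det some] [N argument]] [Conj and] [NP [NP [Det every] [N river]] [Conj and] [NP [Det this] [N sentence]]]]]]
[S [NP [Det no] [N sentence]] [VP [V barked] [NP [NP [NP [Det some] [N argument]] [Conj and] [NP [Det every] [N river]]] [Conj and] [NP [Det this] [N sentence]]]]]
The trees differ in how a recursive rule is bracketed over the same span.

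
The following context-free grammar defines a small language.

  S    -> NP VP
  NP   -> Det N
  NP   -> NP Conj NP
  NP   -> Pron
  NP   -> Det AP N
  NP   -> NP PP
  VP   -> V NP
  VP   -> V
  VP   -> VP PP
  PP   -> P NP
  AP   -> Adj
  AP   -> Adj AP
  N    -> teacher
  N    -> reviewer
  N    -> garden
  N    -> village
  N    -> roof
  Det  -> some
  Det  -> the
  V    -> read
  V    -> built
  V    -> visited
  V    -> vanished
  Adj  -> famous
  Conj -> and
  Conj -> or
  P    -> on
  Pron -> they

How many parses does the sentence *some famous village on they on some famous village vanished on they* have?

2

The two bracketings:
[S [NP [NP [Det some] [AP [Adj famous]] [N village]] [PP [P on] [NP [NP [Pron they]] [PP [P on] [NP [Det some] [AP [Adj famous]] [N village]]]]]] [VP [VP [V vanished]] [PP [P on] [NP [Pron they]]]]]
[S [NP [NP [NP [Det some] [AP [Adj famous]] [N village]] [PP [P on] [NP [Pron they]]]] [PP [P on] [NP [Det some] [AP [Adj famous]] [N village]]]] [VP [VP [V vanished]] [PP [P on] [NP [Pron they]]]]]
The trees differ in how a recursive rule is bracketed over the same span.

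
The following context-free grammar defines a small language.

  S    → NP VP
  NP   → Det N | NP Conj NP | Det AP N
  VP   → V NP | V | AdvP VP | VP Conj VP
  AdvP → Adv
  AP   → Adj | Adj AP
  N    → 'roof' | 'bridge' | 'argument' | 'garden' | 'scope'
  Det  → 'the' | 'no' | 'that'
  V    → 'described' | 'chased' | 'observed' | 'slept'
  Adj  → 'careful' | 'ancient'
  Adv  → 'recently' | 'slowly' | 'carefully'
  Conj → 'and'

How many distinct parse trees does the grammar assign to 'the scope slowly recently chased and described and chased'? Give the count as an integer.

9

Two of the 9 distinct bracketings:
[S [NP [Det the] [N scope]] [VP [AdvP [Adv slowly]] [VP [AdvP [Adv recently]] [VP [VP [V chased]] [Conj and] [VP [VP [V described]] [Conj and] [VP [V chased]]]]]]]
[S [NP [Det the] [N scope]] [VP [AdvP [Adv slowly]] [VP [AdvP [Adv recently]] [VP [VP [VP [V chased]] [Conj and] [VP [V described]]] [Conj and] [VP [V chased]]]]]]
The trees differ in how a recursive rule is bracketed over the same span.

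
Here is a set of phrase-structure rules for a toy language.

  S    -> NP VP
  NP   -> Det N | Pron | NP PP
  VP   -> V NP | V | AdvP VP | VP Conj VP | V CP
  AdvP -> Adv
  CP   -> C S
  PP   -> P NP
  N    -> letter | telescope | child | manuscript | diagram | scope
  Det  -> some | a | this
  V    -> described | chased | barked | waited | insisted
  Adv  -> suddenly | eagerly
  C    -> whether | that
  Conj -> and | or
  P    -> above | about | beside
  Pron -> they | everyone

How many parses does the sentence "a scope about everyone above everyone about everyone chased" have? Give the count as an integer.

5

Two of the 5 distinct bracketings:
[S [NP [NP [Det a] [N scope]] [PP [P about] [NP [NP [Pron everyone]] [PP [P above] [NP [NP [Pron everyone]] [PP [P about] [NP [Pron everyone]]]]]]]] [VP [V chased]]]
[S [NP [NP [Det a] [N scope]] [PP [P about] [NP [NP [NP [Pron everyone]] [PP [P above] [NP [Pron everyone]]]] [PP [P about] [NP [Pron everyone]]]]]] [VP [V chased]]]
The trees differ in how a recursive rule is bracketed over the same span.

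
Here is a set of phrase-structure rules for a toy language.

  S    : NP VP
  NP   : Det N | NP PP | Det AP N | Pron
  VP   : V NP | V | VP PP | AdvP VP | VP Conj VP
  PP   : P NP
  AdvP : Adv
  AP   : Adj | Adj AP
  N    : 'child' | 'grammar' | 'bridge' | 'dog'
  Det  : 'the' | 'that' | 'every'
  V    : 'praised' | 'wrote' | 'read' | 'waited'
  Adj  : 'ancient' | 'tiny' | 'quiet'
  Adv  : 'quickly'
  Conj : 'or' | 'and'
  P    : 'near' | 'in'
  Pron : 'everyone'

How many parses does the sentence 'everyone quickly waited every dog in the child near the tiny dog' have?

Two of the 9 distinct bracketings:
[S [NP [Pron everyone]] [VP [VP [AdvP [Adv quickly]] [VP [V waited] [NP [Det every] [N dog]]]] [PP [P in] [NP [NP [Det the] [N child]] [PP [P near] [NP [Det the] [AP [Adj tiny]] [N dog]]]]]]]
[S [NP [Pron everyone]] [VP [VP [VP [AdvP [Adv quickly]] [VP [V waited] [NP [Det every] [N dog]]]] [PP [P in] [NP [Det the] [N child]]]] [PP [P near] [NP [Det the] [AP [Adj tiny]] [N dog]]]]]
The difference turns on whether NP → NP PP is used at the relevant span, versus an alternative expansion of NP.

9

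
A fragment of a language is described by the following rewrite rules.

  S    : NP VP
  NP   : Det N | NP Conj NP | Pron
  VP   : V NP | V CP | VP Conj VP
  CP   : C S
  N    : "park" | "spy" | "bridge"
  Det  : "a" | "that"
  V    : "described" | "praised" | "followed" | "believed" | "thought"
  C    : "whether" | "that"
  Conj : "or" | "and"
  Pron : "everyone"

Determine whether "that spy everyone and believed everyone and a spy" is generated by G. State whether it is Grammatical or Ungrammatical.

Ungrammatical

An N word can never sit immediately before a Pron word in any string this grammar generates, so the substring 'spy everyone' rules out a derivation.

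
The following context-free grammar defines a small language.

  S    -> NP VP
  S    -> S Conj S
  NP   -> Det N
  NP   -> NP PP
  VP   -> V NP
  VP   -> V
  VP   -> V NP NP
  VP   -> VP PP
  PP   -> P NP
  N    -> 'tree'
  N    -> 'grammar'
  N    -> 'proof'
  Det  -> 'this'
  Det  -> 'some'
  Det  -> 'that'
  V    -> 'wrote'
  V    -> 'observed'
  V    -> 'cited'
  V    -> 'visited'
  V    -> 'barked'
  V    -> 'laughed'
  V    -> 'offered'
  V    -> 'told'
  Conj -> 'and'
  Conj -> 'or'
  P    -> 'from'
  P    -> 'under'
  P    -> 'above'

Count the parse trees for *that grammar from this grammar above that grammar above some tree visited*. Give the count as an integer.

Two of the 5 distinct bracketings:
[S [NP [NP [Det that] [N grammar]] [PP [P from] [NP [NP [Det this] [N grammar]] [PP [P above] [NP [NP [Det that] [N grammar]] [PP [P above] [NP [Det some] [N tree]]]]]]]] [VP [V visited]]]
[S [NP [NP [Det that] [N grammar]] [PP [P from] [NP [NP [NP [Det this] [N grammar]] [PP [P above] [NP [Det that] [N grammar]]]] [PP [P above] [NP [Det some] [N tree]]]]]] [VP [V visited]]]
The trees differ in how a recursive rule is bracketed over the same span.

5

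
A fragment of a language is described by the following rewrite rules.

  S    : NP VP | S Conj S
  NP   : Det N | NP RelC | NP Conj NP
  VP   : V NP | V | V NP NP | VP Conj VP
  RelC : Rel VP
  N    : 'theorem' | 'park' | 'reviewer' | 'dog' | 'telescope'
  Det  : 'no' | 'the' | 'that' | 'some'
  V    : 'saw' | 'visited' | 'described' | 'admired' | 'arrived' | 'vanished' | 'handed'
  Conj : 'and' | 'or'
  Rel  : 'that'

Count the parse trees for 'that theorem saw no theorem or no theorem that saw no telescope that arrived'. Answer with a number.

7

Two of the 7 distinct bracketings:
[S [NP [Det that] [N theorem]] [VP [V saw] [NP [NP [NP [Det no] [N theorem]] [Conj or] [NP [Det no] [N theorem]]] [RelC [Rel that] [VP [V saw] [NP [NP [Det no] [N telescope]] [RelC [Rel that] [VP [V arrived]]]]]]]]]
[S [NP [Det that] [N theorem]] [VP [V saw] [NP [NP [NP [NP [Det no] [N theorem]] [Conj or] [NP [Det no] [N theorem]]] [RelC [Rel that] [VP [V saw] [NP [Det no] [N telescope]]]]] [RelC [Rel that] [VP [V arrived]]]]]]
The trees differ in how a recursive rule is bracketed over the same span.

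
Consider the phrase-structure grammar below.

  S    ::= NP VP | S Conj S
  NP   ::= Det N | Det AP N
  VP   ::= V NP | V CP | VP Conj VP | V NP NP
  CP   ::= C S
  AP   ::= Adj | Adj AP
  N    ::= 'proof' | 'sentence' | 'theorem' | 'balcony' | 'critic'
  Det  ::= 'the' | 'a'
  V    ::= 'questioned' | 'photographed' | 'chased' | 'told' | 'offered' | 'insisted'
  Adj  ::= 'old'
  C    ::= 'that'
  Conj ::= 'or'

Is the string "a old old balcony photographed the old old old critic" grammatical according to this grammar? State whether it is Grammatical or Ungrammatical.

Grammatical

S
  NP
    Det: a
    AP
      Adj: old
      AP
        Adj: old
    N: balcony
  VP
    V: photographed
    NP
      Det: the
      AP
        Adj: old
        AP
          Adj: old
          AP
            Adj: old
      N: critic
The bracketing above is licensed at every node by one of the given productions, with S at the root.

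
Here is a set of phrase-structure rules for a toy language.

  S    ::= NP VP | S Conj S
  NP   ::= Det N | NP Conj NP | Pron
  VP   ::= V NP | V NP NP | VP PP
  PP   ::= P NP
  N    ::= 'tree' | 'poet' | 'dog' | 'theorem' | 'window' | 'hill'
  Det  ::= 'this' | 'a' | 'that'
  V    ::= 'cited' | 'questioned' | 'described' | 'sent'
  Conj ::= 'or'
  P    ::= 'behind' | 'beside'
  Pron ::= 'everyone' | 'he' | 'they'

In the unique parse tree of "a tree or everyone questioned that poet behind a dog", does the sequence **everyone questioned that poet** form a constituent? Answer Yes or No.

[S [NP [NP [Det a] [N tree]] [Conj or] [NP [Pron everyone]]] [VP [VP [V questioned] [NP [Det that] [N poet]]] [PP [P behind] [NP [Det a] [N dog]]]]]
The smallest constituent containing 'everyone questioned that poet' is the S spanning 'a tree or everyone questioned that poet behind a dog'; no single node in the tree dominates exactly the given words.

No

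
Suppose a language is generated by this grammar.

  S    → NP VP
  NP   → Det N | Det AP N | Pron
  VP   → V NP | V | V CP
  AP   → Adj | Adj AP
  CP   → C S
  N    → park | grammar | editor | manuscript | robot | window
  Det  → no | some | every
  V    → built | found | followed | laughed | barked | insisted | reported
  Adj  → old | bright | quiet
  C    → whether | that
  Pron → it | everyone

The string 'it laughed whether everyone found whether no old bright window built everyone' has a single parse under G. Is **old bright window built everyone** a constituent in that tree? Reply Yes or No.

[S [NP [Pron it]] [VP [V laughed] [CP [C whether] [S [NP [Pron everyone]] [VP [V found] [CP [C whether] [S [NP [Det no] [AP [Adj old] [AP [Adj bright]]] [N window]] [VP [V built] [NP [Pron everyone]]]]]]]]]]
The smallest constituent containing 'old bright window built everyone' is the S spanning 'no old bright window built everyone'; no single node in the tree dominates exactly the given words.

No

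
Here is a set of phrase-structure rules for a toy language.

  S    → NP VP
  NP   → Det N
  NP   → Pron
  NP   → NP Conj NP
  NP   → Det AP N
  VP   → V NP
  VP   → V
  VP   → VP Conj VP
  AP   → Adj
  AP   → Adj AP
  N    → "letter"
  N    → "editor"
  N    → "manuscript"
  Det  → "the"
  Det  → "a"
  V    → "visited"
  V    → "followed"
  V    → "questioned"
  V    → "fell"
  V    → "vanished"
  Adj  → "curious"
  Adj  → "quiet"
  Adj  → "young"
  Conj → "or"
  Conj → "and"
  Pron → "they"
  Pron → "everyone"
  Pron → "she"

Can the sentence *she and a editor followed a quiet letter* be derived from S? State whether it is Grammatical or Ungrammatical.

Grammatical

S
  NP
    NP
      Pron: she
    Conj: and
    NP
      Det: a
      N: editor
  VP
    V: followed
    NP
      Det: a
      AP
        Adj: quiet
      N: letter
The bracketing above is licensed at every node by one of the given productions, with S at the root.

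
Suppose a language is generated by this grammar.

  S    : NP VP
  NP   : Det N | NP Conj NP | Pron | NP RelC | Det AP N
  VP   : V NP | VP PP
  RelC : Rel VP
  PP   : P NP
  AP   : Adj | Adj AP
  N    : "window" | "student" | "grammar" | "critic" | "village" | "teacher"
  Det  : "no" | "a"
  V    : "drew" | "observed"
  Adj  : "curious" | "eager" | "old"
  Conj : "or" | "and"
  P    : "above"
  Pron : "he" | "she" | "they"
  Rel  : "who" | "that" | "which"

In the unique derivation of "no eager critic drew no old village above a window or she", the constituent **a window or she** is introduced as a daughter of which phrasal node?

PP

S
  NP
    Det: no
    AP
      Adj: eager
    N: critic
  VP
    VP
      V: drew
      NP
        Det: no
        AP
          Adj: old
        N: village
    PP
      P: above
      NP
        NP
          Det: a
          N: window
        Conj: or
        NP
          Pron: she
The span 'a window or she' is the NP node built by NP → NP Conj NP.
Its mother is the PP built by PP → P NP.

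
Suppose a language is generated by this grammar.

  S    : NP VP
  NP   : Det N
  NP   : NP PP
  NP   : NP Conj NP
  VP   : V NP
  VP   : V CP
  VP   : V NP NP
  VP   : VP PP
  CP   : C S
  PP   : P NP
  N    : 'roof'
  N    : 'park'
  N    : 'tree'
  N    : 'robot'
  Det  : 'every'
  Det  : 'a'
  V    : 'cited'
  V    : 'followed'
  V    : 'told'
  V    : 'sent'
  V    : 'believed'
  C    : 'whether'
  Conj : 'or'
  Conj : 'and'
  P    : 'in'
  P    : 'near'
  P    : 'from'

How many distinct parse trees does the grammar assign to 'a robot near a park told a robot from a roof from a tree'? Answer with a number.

5

Two of the 5 distinct bracketings:
[S [NP [NP [Det a] [N robot]] [PP [P near] [NP [Det a] [N park]]]] [VP [V told] [NP [NP [Det a] [N robot]] [PP [P from] [NP [NP [Det a] [N roof]] [PP [P from] [NP [Det a] [N tree]]]]]]]]
[S [NP [NP [Det a] [N robot]] [PP [P near] [NP [Det a] [N park]]]] [VP [V told] [NP [NP [NP [Det a] [N robot]] [PP [P from] [NP [Det a] [N roof]]]] [PP [P from] [NP [Det a] [N tree]]]]]]
The trees differ in how a recursive rule is bracketed over the same span.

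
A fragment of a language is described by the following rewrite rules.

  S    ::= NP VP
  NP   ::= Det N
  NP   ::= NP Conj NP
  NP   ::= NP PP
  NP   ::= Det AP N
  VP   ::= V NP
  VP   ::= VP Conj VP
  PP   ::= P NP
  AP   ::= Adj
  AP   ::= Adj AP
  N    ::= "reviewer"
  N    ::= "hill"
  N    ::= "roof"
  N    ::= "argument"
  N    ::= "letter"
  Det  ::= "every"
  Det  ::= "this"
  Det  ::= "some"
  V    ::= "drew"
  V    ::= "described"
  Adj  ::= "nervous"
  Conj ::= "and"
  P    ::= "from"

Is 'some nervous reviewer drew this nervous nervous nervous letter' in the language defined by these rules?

Grammatical

[S [NP [Det some] [AP [Adj nervous]] [N reviewer]] [VP [V drew] [NP [Det this] [AP [Adj nervous] [AP [Adj nervous] [AP [Adj nervous]]]] [N letter]]]]
Each bracket corresponds to one application of a listed rule, so the string is derivable from S.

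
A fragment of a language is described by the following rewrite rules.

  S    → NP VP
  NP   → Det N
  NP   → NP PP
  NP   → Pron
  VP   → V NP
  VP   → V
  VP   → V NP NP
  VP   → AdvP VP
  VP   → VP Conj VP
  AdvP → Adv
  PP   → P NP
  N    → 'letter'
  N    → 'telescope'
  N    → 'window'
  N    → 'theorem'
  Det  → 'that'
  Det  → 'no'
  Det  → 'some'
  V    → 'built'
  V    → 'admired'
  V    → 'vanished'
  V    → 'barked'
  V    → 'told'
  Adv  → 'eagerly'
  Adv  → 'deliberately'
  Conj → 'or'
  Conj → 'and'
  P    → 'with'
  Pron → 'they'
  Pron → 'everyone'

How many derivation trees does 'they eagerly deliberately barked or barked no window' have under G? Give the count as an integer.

Two of the 3 distinct bracketings:
[S [NP [Pron they]] [VP [AdvP [Adv eagerly]] [VP [AdvP [Adv deliberately]] [VP [VP [V barked]] [Conj or] [VP [V barked] [NP [Det no] [N window]]]]]]]
[S [NP [Pron they]] [VP [AdvP [Adv eagerly]] [VP [VP [AdvP [Adv deliberately]] [VP [V barked]]] [Conj or] [VP [V barked] [NP [Det no] [N window]]]]]]
The trees differ in how a recursive rule is bracketed over the same span.

3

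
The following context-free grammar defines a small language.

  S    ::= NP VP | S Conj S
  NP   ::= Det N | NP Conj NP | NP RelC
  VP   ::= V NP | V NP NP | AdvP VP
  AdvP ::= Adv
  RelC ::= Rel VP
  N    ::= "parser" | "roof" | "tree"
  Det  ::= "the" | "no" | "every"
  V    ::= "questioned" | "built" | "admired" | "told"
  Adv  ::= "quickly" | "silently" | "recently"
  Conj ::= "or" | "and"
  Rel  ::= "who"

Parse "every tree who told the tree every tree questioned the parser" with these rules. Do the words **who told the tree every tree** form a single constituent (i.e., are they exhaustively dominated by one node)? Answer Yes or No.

[S [NP [NP [Det every] [N tree]] [RelC [Rel who] [VP [V told] [NP [Det the] [N tree]] [NP [Det every] [N tree]]]]] [VP [V questioned] [NP [Det the] [N parser]]]]
The words 'who told the tree every tree' are exhaustively dominated by a single RelC node (built by RelC → Rel VP), so they form a constituent.

Yes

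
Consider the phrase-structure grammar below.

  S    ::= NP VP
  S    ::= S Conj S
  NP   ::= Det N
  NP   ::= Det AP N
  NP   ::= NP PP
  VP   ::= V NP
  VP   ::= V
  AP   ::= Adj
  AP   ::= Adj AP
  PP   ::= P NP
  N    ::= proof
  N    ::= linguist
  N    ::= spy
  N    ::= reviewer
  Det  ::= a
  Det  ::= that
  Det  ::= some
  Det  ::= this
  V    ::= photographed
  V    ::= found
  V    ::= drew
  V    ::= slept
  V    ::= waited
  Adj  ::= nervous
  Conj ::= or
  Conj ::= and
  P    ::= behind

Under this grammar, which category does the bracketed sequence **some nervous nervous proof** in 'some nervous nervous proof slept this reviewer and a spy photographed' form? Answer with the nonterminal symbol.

S
  S
    NP
      Det: some
      AP
        Adj: nervous
        AP
          Adj: nervous
      N: proof
    VP
      V: slept
      NP
        Det: this
        N: reviewer
  Conj: and
  S
    NP
      Det: a
      N: spy
    VP
      V: photographed
The span 'some nervous nervous proof' is the NP node built by NP → Det AP N.

NP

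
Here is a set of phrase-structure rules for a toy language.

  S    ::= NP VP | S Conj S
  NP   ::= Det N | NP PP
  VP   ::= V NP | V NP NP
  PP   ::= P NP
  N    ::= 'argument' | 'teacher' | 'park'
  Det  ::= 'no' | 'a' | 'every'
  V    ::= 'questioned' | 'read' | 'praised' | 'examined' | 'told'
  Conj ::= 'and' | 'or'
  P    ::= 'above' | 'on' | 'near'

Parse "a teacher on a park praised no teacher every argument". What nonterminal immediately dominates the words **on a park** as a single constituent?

S
  NP
    NP
      Det: a
      N: teacher
    PP
      P: on
      NP
        Det: a
        N: park
  VP
    V: praised
    NP
      Det: no
      N: teacher
    NP
      Det: every
      N: argument
The span 'on a park' is the PP node built by PP → P NP.

PP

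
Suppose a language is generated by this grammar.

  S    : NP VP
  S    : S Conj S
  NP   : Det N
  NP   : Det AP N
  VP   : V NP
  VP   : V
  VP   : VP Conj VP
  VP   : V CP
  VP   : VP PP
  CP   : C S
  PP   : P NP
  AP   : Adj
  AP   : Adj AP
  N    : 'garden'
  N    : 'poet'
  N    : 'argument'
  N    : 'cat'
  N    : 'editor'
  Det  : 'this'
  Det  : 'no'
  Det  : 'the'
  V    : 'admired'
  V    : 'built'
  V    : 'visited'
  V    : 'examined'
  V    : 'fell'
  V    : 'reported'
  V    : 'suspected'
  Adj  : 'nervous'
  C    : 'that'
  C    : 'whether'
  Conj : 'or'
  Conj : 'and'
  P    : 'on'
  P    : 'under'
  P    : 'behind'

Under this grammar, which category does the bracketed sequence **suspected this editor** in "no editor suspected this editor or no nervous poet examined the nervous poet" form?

VP

[S [S [NP [Det no] [N editor]] [VP [V suspected] [NP [Det this] [N editor]]]] [Conj or] [S [NP [Det no] [AP [Adj nervous]] [N poet]] [VP [V examined] [NP [Det the] [AP [Adj nervous]] [N poet]]]]]
The span 'suspected this editor' is the VP node built by VP → V NP.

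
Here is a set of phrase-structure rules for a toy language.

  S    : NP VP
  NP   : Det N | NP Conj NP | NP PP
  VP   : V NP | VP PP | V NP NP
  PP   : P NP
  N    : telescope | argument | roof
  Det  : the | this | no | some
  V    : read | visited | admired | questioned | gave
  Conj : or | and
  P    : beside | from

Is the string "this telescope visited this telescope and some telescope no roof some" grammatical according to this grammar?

Ungrammatical

For S → NP VP, the only prefix that parses as NP is 'this telescope', but the remainder 'visited this telescope and some telescope no roof some' is not a VP under these rules.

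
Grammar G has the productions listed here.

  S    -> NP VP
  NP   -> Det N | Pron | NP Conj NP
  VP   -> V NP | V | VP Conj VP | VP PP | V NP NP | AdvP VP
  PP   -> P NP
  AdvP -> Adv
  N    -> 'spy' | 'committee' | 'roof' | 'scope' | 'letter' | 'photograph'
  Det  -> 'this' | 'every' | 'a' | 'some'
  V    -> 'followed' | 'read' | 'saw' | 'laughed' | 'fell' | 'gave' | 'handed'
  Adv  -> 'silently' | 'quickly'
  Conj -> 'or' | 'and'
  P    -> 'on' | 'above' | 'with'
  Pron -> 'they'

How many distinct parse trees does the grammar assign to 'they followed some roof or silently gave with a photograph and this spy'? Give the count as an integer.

Two of the 3 distinct bracketings:
[S [NP [Pron they]] [VP [VP [V followed] [NP [Det some] [N roof]]] [Conj or] [VP [VP [AdvP [Adv silently]] [VP [V gave]]] [PP [P with] [NP [NP [Det a] [N photograph]] [Conj and] [NP [Det this] [N spy]]]]]]]
[S [NP [Pron they]] [VP [VP [V followed] [NP [Det some] [N roof]]] [Conj or] [VP [AdvP [Adv silently]] [VP [VP [V gave]] [PP [P with] [NP [NP [Det a] [N photograph]] [Conj and] [NP [Det this] [N spy]]]]]]]]
The trees differ in how a recursive rule is bracketed over the same span.

3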